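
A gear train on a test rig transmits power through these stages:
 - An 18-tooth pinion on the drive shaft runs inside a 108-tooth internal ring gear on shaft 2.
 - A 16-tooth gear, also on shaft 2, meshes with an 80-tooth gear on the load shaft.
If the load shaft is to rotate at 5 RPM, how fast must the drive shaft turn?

150 RPM

Overall ratio R = 6 × 5 = 30.
Required input speed = output speed × R = 5 × 30 = 150 RPM.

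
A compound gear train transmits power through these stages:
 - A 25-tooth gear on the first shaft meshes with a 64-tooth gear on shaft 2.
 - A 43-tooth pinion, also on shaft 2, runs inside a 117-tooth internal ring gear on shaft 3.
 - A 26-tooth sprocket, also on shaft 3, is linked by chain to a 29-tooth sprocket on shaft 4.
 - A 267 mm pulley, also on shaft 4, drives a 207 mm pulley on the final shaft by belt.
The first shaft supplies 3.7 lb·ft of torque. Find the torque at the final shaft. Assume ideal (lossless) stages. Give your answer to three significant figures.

gear mesh 64/25 = 2.56 → τ = 3.7·2.56 = 9.472 lb·ft
internal gear 117/43 = 2.7209 → τ = 9.472·2.7209 = 25.773 lb·ft
chain 29/26 = 1.1154 → τ = 25.773·1.1154 = 28.746 lb·ft
belt 207/267 = 0.77528 → τ = 28.746·0.77528 = 22.287 lb·ft

22.3 lb·ft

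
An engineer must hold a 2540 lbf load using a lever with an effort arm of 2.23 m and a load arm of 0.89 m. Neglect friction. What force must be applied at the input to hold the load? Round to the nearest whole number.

1014 lbf

Lever MA = effort arm / load arm = 2.23/0.89 = 2.5056.
Effort = load / MA = 2540 / 2.5056 = 1013.7 lbf.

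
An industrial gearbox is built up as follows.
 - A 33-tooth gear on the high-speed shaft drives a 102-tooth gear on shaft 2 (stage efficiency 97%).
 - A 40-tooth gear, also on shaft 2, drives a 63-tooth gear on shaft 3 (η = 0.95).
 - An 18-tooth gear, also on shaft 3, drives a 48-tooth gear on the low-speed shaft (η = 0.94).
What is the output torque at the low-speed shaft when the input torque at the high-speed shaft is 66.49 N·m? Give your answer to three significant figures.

Gear mesh: ratio = 102/33 = 3.0909; torque at shaft 2 = 66.49 × 3.0909 × 0.97 = 199.35 N·m.
Gear mesh: ratio = 63/40 = 1.575; torque at shaft 3 = 199.35 × 1.575 × 0.95 = 298.28 N·m.
Gear mesh: ratio = 48/18 = 2.6667; torque at the low-speed shaft = 298.28 × 2.6667 × 0.94 = 747.68 N·m.

748 N·m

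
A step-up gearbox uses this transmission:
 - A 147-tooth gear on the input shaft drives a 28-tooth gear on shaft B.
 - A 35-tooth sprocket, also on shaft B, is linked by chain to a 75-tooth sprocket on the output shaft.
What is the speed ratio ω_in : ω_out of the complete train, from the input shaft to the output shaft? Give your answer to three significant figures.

0.408

Each stage contributes driven/driver: gear mesh 28/147 = 0.19048, chain 75/35 = 2.1429.
Overall: 0.19048 × 2.1429 = 0.40816.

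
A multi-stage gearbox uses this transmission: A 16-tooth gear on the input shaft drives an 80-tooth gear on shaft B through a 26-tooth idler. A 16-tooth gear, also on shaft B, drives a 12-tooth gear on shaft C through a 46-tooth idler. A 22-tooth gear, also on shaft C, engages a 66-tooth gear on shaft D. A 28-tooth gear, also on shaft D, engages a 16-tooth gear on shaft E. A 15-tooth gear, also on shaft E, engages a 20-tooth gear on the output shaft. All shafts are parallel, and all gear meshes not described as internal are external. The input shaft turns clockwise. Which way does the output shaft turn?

the input shaft → shaft B: driver → idler → driven is 2 external meshes, 2 reversals → CW.
shaft B → shaft C: driver → idler → driven is 2 external meshes, 2 reversals → CW.
shaft C → shaft D: external mesh, 1 reversal → CCW.
shaft D → shaft E: external mesh, 1 reversal → CW.
shaft E → the output shaft: external mesh, 1 reversal → CCW.
7 reversals in total — an odd number — so the output shaft turns opposite to the input shaft.

counterclockwise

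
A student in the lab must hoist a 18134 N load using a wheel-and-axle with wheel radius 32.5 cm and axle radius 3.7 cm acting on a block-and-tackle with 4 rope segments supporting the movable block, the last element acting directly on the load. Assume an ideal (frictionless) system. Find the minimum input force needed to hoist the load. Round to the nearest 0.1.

516.1 N

Wheel-and-axle MA = R/r = 32.5/3.7 = 8.7838.
Block-and-tackle MA = number of supporting rope parts = 4.
Combined ideal MA = 8.7838 × 4 = 35.135.
Effort = load / MA = 18134 / 35.135 = 516.12 N.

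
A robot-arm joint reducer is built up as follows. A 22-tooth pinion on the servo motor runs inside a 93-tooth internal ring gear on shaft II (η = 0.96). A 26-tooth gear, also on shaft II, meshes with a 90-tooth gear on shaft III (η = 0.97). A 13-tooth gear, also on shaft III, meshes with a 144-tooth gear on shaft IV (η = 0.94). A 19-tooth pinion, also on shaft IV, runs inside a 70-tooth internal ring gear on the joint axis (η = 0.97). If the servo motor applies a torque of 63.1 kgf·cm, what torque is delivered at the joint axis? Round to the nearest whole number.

31994 kgf·cm

After the internal gear (93/22): 63.1 × 4.2273 × 0.96 = 256.07 kgf·cm
After the gear mesh (90/26): 256.07 × 3.4615 × 0.97 = 859.81 kgf·cm
After the gear mesh (144/13): 859.81 × 11.077 × 0.94 = 8952.6 kgf·cm
After the internal gear (70/19): 8952.6 × 3.6842 × 0.97 = 31994 kgf·cm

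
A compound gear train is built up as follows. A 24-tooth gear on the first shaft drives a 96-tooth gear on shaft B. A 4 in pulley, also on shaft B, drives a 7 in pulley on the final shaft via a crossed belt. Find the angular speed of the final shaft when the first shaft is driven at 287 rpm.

Gear mesh: ratio = 96/24 = 4, so shaft B turns at 287 / 4 = 71.75 rpm.
Belt: ratio = 7/4 = 1.75, so the final shaft turns at 71.75 / 1.75 = 41 rpm.

41 rpm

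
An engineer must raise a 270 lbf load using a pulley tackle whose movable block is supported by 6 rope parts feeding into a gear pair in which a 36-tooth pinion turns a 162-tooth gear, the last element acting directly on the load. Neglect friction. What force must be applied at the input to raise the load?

Block-and-tackle MA = number of supporting rope parts = 6.
Gear pair MA = 162/36 = 4.5.
Combined ideal MA = 6 × 4.5 = 27.
Effort = load / MA = 270 / 27 = 10 lbf.

10 lbf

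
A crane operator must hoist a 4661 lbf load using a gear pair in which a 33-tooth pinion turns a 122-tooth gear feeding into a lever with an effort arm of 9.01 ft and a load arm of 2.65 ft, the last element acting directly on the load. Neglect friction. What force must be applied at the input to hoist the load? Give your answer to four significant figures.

Gear pair MA = 122/33 = 3.697.
Lever MA = effort arm / load arm = 9.01/2.65 = 3.4.
Combined ideal MA = 3.697 × 3.4 = 12.57.
Effort = load / MA = 4661 / 12.57 = 370.81 lbf.

370.8 lbf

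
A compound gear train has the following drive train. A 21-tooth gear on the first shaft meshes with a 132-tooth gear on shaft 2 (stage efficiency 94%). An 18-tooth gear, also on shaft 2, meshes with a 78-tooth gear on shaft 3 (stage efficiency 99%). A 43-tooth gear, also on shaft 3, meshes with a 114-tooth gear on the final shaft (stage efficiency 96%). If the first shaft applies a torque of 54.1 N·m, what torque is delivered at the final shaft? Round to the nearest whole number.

After the gear mesh (132/21): 54.1 × 6.2857 × 0.94 = 319.65 N·m
After the gear mesh (78/18): 319.65 × 4.3333 × 0.99 = 1371.3 N·m
After the gear mesh (114/43): 1371.3 × 2.6512 × 0.96 = 3490.2 N·m

3490 N·m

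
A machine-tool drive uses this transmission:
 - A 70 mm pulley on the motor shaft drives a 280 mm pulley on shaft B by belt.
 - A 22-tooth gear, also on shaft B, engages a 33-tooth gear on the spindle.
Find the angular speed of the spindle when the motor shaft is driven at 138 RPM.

23 RPM

Belt: ratio = 280/70 = 4, so shaft B turns at 138 / 4 = 34.5 RPM.
Gear mesh: ratio = 33/22 = 1.5, so the spindle turns at 34.5 / 1.5 = 23 RPM.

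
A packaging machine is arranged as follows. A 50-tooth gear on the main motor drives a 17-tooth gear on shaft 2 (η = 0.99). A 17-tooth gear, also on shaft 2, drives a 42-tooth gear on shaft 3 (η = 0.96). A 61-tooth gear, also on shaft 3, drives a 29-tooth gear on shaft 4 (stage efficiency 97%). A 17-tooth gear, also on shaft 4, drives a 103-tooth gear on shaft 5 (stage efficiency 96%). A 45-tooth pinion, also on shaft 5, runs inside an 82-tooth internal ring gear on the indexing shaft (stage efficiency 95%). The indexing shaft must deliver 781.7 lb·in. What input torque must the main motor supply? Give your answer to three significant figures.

211 lb·in

Overall ratio R = 0.34 × 2.4706 × 0.47541 × 6.0588 × 1.8222 = 4.409; overall efficiency η = 0.99 × 0.96 × 0.97 × 0.96 × 0.95 = 0.8408.
Input torque = output torque / (R × η) = 781.7 / (4.409 × 0.8408) = 210.88 lb·in.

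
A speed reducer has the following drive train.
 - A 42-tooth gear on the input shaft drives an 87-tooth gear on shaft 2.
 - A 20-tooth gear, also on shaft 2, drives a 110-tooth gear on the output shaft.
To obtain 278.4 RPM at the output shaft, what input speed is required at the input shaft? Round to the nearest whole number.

Overall ratio R = 2.0714 × 5.5 = 11.393.
Required input speed = output speed × R = 278.4 × 11.393 = 3171.8 RPM.

3172 RPM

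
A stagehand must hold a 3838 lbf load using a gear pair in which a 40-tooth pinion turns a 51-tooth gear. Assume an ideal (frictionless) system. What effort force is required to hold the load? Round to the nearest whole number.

Gear pair MA = 51/40 = 1.275.
Effort = load / MA = 3838 / 1.275 = 3010.2 lbf.

3010 lbf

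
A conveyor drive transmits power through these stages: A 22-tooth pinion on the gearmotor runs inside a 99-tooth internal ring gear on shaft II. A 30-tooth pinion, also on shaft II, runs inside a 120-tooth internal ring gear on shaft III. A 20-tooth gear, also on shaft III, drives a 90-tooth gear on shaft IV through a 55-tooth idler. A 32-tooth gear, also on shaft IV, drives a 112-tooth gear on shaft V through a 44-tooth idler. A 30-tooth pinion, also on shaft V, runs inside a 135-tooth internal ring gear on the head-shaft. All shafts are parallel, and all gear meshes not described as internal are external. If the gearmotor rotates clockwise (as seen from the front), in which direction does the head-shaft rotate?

clockwise

the gearmotor → shaft II: internal mesh, same direction → CW.
shaft II → shaft III: internal mesh, same direction → CW.
shaft III → shaft IV: driver → idler → driven is 2 external meshes, 2 reversals → CW.
shaft IV → shaft V: driver → idler → driven is 2 external meshes, 2 reversals → CW.
shaft V → the head-shaft: internal mesh, same direction → CW.
4 reversals in total — an even number — so the head-shaft turns the same way as the gearmotor.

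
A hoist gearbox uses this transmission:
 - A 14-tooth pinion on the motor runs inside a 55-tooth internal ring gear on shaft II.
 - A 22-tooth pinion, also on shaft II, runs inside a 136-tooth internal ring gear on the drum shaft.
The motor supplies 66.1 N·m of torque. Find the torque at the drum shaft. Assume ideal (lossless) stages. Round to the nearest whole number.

1605 N·m

internal gear 55/14 = 3.9286 → τ = 66.1·3.9286 = 259.68 N·m
internal gear 136/22 = 6.1818 → τ = 259.68·6.1818 = 1605.3 N·m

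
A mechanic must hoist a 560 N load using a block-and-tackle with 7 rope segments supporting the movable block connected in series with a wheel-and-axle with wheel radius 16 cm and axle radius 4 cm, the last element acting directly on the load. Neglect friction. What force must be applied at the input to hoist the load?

20 N

Block-and-tackle MA = number of supporting rope parts = 7.
Wheel-and-axle MA = R/r = 16/4 = 4.
Combined ideal MA = 7 × 4 = 28.
Effort = load / MA = 560 / 28 = 20 N.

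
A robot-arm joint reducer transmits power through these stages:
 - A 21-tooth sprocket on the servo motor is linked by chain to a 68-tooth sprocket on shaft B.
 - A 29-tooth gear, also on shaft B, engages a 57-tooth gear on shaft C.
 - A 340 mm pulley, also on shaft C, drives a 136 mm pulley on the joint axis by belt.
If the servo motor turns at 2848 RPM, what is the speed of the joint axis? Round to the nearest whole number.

1119 RPM

the servo motor → shaft B (chain, 68/21): 2848 ÷ 3.2381 = 879.53 RPM
shaft B → shaft C (gear mesh, 57/29): 879.53 ÷ 1.9655 = 447.48 RPM
shaft C → the joint axis (belt, 136/340): 447.48 ÷ 0.4 = 1118.7 RPM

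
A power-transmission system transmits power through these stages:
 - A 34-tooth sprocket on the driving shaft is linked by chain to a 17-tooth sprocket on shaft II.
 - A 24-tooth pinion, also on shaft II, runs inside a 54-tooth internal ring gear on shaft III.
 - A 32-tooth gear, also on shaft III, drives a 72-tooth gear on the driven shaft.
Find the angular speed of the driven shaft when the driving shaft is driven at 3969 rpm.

1568 rpm

chain 17/34 = 0.5 → 3969/0.5 = 7938 rpm
internal gear 54/24 = 2.25 → 7938/2.25 = 3528 rpm
gear mesh 72/32 = 2.25 → 3528/2.25 = 1568 rpm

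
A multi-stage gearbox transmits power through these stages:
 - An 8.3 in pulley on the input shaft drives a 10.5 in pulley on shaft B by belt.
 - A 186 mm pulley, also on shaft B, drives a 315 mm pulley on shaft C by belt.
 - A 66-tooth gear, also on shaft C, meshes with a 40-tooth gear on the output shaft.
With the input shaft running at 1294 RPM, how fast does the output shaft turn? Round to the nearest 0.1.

996.6 RPM

Belt: ratio = 10.5/8.3 = 1.2651, so shaft B turns at 1294 / 1.2651 = 1022.9 RPM.
Belt: ratio = 315/186 = 1.6935, so shaft C turns at 1022.9 / 1.6935 = 603.98 RPM.
Gear mesh: ratio = 40/66 = 0.60606, so the output shaft turns at 603.98 / 0.60606 = 996.57 RPM.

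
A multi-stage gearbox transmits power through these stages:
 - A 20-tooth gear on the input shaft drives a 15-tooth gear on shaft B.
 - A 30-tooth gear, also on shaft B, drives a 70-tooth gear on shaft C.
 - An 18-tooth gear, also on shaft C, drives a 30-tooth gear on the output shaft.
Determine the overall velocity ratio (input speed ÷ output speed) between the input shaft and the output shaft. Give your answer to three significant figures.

2.92

Each stage contributes driven/driver: gear mesh 15/20 = 0.75, gear mesh 70/30 = 2.3333, gear mesh 30/18 = 1.6667.
Overall: 0.75 × 2.3333 × 1.6667 = 2.9167.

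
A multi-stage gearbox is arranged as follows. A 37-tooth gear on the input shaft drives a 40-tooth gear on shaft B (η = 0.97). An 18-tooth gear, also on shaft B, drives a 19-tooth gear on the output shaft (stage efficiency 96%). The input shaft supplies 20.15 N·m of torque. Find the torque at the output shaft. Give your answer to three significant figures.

Gear mesh: ratio = 40/37 = 1.0811; torque at shaft B = 20.15 × 1.0811 × 0.97 = 21.13 N·m.
Gear mesh: ratio = 19/18 = 1.0556; torque at the output shaft = 21.13 × 1.0556 × 0.96 = 21.412 N·m.

21.4 N·m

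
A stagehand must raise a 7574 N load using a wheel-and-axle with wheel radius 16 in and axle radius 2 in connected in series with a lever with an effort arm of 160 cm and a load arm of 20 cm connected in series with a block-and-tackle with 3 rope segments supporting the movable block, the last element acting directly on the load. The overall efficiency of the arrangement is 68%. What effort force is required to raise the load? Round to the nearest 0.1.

58.0 N

Wheel-and-axle MA = R/r = 16/2 = 8.
Lever MA = effort arm / load arm = 160/20 = 8.
Block-and-tackle MA = number of supporting rope parts = 3.
Combined ideal MA = 8 × 8 × 3 = 192.
Actual MA = 192 × 0.68 = 130.56.
Effort = load / actual MA = 7574 / 130.56 = 58.012 N.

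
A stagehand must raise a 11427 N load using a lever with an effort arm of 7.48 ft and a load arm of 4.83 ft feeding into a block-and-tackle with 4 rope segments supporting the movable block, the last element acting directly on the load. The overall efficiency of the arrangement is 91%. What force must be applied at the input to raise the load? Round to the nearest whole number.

Lever MA = effort arm / load arm = 7.48/4.83 = 1.5487.
Block-and-tackle MA = number of supporting rope parts = 4.
Combined ideal MA = 1.5487 × 4 = 6.1946.
Actual MA = 6.1946 × 0.91 = 5.6371.
Effort = load / actual MA = 11427 / 5.6371 = 2027.1 N.

2027 N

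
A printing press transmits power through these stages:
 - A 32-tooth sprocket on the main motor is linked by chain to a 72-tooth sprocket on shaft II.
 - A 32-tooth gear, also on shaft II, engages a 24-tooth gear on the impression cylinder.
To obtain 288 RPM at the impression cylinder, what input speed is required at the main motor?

486 RPM

Overall ratio R = 2.25 × 0.75 = 1.6875.
Required input speed = output speed × R = 288 × 1.6875 = 486 RPM.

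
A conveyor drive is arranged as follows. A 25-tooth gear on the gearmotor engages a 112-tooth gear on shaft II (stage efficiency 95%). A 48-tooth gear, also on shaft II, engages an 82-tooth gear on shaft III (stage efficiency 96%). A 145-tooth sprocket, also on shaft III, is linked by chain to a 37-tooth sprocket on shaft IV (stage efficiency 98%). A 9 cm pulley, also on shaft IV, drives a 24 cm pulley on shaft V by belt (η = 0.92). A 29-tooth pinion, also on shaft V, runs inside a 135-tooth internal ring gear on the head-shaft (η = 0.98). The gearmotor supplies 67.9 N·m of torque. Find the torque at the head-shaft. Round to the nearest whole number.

1326 N·m

After the gear mesh (112/25): 67.9 × 4.48 × 0.95 = 288.98 N·m
After the gear mesh (82/48): 288.98 × 1.7083 × 0.96 = 473.93 N·m
After the chain (37/145): 473.93 × 0.25517 × 0.98 = 118.52 N·m
After the belt (24/9): 118.52 × 2.6667 × 0.92 = 290.76 N·m
After the internal gear (135/29): 290.76 × 4.6552 × 0.98 = 1326.5 N·m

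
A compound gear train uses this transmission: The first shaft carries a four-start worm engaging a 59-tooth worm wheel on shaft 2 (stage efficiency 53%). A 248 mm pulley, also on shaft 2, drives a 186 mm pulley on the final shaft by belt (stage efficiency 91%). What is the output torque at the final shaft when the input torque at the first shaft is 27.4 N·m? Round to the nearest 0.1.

Worm: ratio = 59/4 = 14.75; torque at shaft 2 = 27.4 × 14.75 × 0.53 = 214.2 N·m.
Belt: ratio = 186/248 = 0.75; torque at the final shaft = 214.2 × 0.75 × 0.91 = 146.19 N·m.

146.2 N·m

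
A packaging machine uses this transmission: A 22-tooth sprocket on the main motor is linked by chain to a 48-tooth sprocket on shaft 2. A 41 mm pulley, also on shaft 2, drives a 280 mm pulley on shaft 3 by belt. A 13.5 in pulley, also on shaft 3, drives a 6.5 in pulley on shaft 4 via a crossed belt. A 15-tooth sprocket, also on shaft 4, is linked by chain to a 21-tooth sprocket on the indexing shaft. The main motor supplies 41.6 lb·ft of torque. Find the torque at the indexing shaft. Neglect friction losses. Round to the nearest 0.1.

417.8 lb·ft

After the chain (48/22): 41.6 × 2.1818 = 90.764 lb·ft
After the belt (280/41): 90.764 × 6.8293 = 619.85 lb·ft
After the belt (6.5/13.5): 619.85 × 0.48148 = 298.45 lb·ft
After the chain (21/15): 298.45 × 1.4 = 417.82 lb·ft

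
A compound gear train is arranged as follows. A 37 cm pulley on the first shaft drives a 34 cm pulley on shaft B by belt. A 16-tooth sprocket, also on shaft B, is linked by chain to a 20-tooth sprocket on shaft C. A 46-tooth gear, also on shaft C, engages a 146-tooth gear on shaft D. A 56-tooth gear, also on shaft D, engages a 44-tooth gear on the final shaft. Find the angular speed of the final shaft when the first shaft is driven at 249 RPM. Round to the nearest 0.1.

86.9 RPM

the first shaft → shaft B (belt, 34/37): 249 ÷ 0.91892 = 270.97 RPM
shaft B → shaft C (chain, 20/16): 270.97 ÷ 1.25 = 216.78 RPM
shaft C → shaft D (gear mesh, 146/46): 216.78 ÷ 3.1739 = 68.299 RPM
shaft D → the final shaft (gear mesh, 44/56): 68.299 ÷ 0.78571 = 86.927 RPM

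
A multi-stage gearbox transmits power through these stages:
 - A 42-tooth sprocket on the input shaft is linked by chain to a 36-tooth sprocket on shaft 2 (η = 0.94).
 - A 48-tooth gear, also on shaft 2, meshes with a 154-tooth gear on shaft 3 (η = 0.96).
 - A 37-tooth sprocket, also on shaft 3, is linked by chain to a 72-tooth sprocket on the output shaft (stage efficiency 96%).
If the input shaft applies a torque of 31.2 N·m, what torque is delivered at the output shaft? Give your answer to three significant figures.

145 N·m

Chain: ratio = 36/42 = 0.85714; torque at shaft 2 = 31.2 × 0.85714 × 0.94 = 25.138 N·m.
Gear mesh: ratio = 154/48 = 3.2083; torque at shaft 3 = 25.138 × 3.2083 × 0.96 = 77.426 N·m.
Chain: ratio = 72/37 = 1.9459; torque at the output shaft = 77.426 × 1.9459 × 0.96 = 144.64 N·m.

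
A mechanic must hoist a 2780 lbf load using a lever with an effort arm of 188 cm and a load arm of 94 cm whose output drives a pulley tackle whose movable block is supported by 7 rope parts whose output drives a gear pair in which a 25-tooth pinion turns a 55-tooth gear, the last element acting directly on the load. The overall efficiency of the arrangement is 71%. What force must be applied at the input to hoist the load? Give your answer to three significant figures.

127 lbf

Lever MA = effort arm / load arm = 188/94 = 2.
Block-and-tackle MA = number of supporting rope parts = 7.
Gear pair MA = 55/25 = 2.2.
Combined ideal MA = 2 × 7 × 2.2 = 30.8.
Actual MA = 30.8 × 0.71 = 21.868.
Effort = load / actual MA = 2780 / 21.868 = 127.13 lbf.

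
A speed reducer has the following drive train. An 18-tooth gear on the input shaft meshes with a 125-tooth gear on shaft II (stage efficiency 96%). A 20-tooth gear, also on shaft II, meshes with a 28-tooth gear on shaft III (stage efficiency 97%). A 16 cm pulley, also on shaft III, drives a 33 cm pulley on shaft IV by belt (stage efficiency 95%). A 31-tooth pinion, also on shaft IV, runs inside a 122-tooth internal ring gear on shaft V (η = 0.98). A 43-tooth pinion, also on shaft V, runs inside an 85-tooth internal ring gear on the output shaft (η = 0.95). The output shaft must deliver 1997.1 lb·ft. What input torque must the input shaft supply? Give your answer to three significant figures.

15.5 lb·ft

Overall ratio R = 6.9444 × 1.4 × 2.0625 × 3.9355 × 1.9767 = 155.99; overall efficiency η = 0.96 × 0.97 × 0.95 × 0.98 × 0.95 = 0.8236.
Input torque = output torque / (R × η) = 1997.1 / (155.99 × 0.8236) = 15.544 lb·ft.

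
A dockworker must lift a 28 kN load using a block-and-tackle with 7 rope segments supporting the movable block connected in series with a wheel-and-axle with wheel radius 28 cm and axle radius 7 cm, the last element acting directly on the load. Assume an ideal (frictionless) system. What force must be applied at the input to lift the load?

1 kN

Block-and-tackle MA = number of supporting rope parts = 7.
Wheel-and-axle MA = R/r = 28/7 = 4.
Combined ideal MA = 7 × 4 = 28.
Effort = load / MA = 28 / 28 = 1 kN.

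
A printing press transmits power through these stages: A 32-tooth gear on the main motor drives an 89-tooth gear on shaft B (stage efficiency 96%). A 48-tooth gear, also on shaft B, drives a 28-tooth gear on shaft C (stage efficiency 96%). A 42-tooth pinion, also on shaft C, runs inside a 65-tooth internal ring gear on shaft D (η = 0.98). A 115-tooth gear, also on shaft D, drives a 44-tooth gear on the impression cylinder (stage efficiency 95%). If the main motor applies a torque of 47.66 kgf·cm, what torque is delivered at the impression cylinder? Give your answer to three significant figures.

39.3 kgf·cm

gear mesh 89/32 = 2.7812 → τ = 47.66·2.7812·0.96 = 127.25 kgf·cm
gear mesh 28/48 = 0.58333 → τ = 127.25·0.58333·0.96 = 71.261 kgf·cm
internal gear 65/42 = 1.5476 → τ = 71.261·1.5476·0.98 = 108.08 kgf·cm
gear mesh 44/115 = 0.38261 → τ = 108.08·0.38261·0.95 = 39.285 kgf·cm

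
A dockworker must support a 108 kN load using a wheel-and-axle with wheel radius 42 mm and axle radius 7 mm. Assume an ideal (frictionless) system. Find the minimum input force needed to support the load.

18 kN

Wheel-and-axle MA = R/r = 42/7 = 6.
Effort = load / MA = 108 / 6 = 18 kN.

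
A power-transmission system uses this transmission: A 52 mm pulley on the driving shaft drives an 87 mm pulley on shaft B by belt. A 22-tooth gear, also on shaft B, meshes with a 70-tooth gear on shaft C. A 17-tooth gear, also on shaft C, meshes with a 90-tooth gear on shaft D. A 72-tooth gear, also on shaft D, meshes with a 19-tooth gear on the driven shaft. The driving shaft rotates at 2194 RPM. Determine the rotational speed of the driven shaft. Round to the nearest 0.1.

Belt: ratio = 87/52 = 1.6731, so shaft B turns at 2194 / 1.6731 = 1311.4 RPM.
Gear mesh: ratio = 70/22 = 3.1818, so shaft C turns at 1311.4 / 3.1818 = 412.14 RPM.
Gear mesh: ratio = 90/17 = 5.2941, so shaft D turns at 412.14 / 5.2941 = 77.849 RPM.
Gear mesh: ratio = 19/72 = 0.26389, so the driven shaft turns at 77.849 / 0.26389 = 295.01 RPM.

295.0 RPM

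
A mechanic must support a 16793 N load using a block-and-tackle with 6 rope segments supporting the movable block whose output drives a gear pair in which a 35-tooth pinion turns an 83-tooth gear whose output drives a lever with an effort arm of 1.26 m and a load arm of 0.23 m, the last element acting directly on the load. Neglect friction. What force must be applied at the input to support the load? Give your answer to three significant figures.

215 N

Block-and-tackle MA = number of supporting rope parts = 6.
Gear pair MA = 83/35 = 2.3714.
Lever MA = effort arm / load arm = 1.26/0.23 = 5.4783.
Combined ideal MA = 6 × 2.3714 × 5.4783 = 77.948.
Effort = load / MA = 16793 / 77.948 = 215.44 N.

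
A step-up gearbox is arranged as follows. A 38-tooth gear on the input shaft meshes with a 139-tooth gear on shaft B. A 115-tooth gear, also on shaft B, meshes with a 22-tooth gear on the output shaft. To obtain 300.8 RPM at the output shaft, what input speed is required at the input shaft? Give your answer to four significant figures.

210.5 RPM

Overall ratio R = 3.6579 × 0.1913 = 0.69977.
Required input speed = output speed × R = 300.8 × 0.69977 = 210.49 RPM.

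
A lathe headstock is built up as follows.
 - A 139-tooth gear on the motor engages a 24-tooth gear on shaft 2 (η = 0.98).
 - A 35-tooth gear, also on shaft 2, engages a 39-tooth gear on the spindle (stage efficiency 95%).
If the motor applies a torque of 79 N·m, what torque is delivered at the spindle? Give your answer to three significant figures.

After the gear mesh (24/139): 79 × 0.17266 × 0.98 = 13.367 N·m
After the gear mesh (39/35): 13.367 × 1.1143 × 0.95 = 14.15 N·m

14.2 N·m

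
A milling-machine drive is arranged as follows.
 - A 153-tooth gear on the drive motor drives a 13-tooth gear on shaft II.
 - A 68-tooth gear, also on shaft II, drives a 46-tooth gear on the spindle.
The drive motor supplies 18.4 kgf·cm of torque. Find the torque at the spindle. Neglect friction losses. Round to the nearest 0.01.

gear mesh 13/153 = 0.084967 → τ = 18.4·0.084967 = 1.5634 kgf·cm
gear mesh 46/68 = 0.67647 → τ = 1.5634·0.67647 = 1.0576 kgf·cm

1.06 kgf·cm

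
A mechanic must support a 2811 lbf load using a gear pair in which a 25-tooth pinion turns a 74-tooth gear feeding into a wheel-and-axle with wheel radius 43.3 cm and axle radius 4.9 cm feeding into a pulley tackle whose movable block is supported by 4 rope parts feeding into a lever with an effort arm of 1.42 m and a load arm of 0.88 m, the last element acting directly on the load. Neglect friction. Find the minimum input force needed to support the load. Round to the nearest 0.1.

Gear pair MA = 74/25 = 2.96.
Wheel-and-axle MA = R/r = 43.3/4.9 = 8.8367.
Block-and-tackle MA = number of supporting rope parts = 4.
Lever MA = effort arm / load arm = 1.42/0.88 = 1.6136.
Combined ideal MA = 2.96 × 8.8367 × 4 × 1.6136 = 168.83.
Effort = load / MA = 2811 / 168.83 = 16.65 lbf.

16.6 lbf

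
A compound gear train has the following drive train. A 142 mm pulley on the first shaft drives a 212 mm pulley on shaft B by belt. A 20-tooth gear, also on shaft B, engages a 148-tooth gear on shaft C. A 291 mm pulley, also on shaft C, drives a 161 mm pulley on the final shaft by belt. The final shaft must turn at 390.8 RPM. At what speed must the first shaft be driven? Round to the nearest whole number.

Overall ratio R = 1.493 × 7.4 × 0.55326 = 6.1124.
Required input speed = output speed × R = 390.8 × 6.1124 = 2388.7 RPM.

2389 RPM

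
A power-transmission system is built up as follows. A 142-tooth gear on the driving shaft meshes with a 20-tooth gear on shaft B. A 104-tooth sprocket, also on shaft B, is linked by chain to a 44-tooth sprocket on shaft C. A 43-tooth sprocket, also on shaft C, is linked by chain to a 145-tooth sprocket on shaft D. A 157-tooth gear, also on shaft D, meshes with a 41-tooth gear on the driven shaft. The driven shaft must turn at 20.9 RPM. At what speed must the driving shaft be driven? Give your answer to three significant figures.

1.10 RPM

Overall ratio R = 0.14085 × 0.42308 × 3.3721 × 0.26115 = 0.052474.
Required input speed = output speed × R = 20.9 × 0.052474 = 1.0967 RPM.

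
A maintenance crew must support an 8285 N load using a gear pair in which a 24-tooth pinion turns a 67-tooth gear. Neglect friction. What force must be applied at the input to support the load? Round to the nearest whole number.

2968 N

Gear pair MA = 67/24 = 2.7917.
Effort = load / MA = 8285 / 2.7917 = 2967.8 N.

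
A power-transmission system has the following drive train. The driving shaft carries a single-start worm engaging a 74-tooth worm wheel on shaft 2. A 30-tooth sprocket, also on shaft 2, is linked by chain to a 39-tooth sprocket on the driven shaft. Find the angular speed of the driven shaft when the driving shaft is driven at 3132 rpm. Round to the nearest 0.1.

Worm: ratio = 74/1 = 74, so shaft 2 turns at 3132 / 74 = 42.324 rpm.
Chain: ratio = 39/30 = 1.3, so the driven shaft turns at 42.324 / 1.3 = 32.557 rpm.

32.6 rpm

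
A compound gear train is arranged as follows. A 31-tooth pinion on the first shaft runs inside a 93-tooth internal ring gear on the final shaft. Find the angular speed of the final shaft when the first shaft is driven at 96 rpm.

32 rpm

the first shaft → the final shaft (internal gear, 93/31): 96 ÷ 3 = 32 rpm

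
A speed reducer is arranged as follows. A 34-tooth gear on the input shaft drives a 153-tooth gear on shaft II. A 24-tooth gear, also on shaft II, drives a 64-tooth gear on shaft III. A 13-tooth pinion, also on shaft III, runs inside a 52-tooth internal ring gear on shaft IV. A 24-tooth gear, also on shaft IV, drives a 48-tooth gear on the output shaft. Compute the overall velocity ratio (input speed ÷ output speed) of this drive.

Each stage contributes driven/driver: gear mesh 153/34 = 4.5, gear mesh 64/24 = 2.6667, internal gear 52/13 = 4, gear mesh 48/24 = 2.
Overall: 4.5 × 2.6667 × 4 × 2 = 96.

96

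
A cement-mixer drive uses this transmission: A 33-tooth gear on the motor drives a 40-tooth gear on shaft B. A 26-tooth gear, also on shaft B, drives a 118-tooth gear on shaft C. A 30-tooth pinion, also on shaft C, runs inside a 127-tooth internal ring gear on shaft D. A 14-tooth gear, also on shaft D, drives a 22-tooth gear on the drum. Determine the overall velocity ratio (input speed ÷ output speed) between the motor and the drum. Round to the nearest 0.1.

Each stage contributes driven/driver: gear mesh 40/33 = 1.2121, gear mesh 118/26 = 4.5385, internal gear 127/30 = 4.2333, gear mesh 22/14 = 1.5714.
Overall: 1.2121 × 4.5385 × 4.2333 × 1.5714 = 36.596.

36.6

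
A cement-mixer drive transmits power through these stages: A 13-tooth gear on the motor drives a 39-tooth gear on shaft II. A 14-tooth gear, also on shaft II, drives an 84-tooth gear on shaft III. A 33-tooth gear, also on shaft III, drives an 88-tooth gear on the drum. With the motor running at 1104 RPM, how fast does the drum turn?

23 RPM

Gear mesh: ratio = 39/13 = 3, so shaft II turns at 1104 / 3 = 368 RPM.
Gear mesh: ratio = 84/14 = 6, so shaft III turns at 368 / 6 = 61.333 RPM.
Gear mesh: ratio = 88/33 = 2.6667, so the drum turns at 61.333 / 2.6667 = 23 RPM.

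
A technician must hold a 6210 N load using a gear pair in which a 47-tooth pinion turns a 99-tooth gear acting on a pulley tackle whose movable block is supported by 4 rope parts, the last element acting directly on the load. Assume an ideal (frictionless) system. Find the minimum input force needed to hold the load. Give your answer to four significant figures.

Gear pair MA = 99/47 = 2.1064.
Block-and-tackle MA = number of supporting rope parts = 4.
Combined ideal MA = 2.1064 × 4 = 8.4255.
Effort = load / MA = 6210 / 8.4255 = 737.05 N.

737.0 N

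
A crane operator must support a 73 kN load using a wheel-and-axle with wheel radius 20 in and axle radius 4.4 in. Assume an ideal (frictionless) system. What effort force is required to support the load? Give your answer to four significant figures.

16.06 kN

Wheel-and-axle MA = R/r = 20/4.4 = 4.5455.
Effort = load / MA = 73 / 4.5455 = 16.06 kN.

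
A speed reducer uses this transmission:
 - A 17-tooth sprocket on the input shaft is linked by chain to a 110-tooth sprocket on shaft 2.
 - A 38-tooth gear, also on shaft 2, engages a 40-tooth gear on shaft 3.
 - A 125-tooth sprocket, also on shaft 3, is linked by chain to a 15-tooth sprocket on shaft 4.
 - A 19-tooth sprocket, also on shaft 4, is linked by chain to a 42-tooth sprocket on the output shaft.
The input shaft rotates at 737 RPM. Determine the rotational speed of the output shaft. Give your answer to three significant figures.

chain 110/17 = 6.4706 → 737/6.4706 = 113.9 RPM
gear mesh 40/38 = 1.0526 → 113.9/1.0526 = 108.2 RPM
chain 15/125 = 0.12 → 108.2/0.12 = 901.71 RPM
chain 42/19 = 2.2105 → 901.71/2.2105 = 407.92 RPM

408 RPM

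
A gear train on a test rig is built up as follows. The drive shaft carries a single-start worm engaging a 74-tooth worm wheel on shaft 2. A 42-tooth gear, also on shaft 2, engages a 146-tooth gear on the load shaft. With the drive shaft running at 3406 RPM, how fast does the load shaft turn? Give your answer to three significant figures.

13.2 RPM

worm 74/1 = 74 → 3406/74 = 46.027 RPM
gear mesh 146/42 = 3.4762 → 46.027/3.4762 = 13.241 RPM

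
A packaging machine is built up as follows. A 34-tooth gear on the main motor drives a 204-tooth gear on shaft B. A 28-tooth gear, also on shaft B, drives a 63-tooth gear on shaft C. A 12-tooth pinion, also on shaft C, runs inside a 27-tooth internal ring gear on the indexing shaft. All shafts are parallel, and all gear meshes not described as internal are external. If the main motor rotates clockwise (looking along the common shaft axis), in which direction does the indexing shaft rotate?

clockwise

the main motor → shaft B: external mesh, 1 reversal → CCW.
shaft B → shaft C: external mesh, 1 reversal → CW.
shaft C → the indexing shaft: internal mesh, same direction → CW.
2 reversals in total — an even number — so the indexing shaft turns the same way as the main motor.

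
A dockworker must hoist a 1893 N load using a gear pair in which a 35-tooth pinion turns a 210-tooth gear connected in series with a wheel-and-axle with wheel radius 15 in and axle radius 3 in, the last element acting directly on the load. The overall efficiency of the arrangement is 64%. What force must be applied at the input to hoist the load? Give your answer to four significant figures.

Gear pair MA = 210/35 = 6.
Wheel-and-axle MA = R/r = 15/3 = 5.
Combined ideal MA = 6 × 5 = 30.
Actual MA = 30 × 0.64 = 19.2.
Effort = load / actual MA = 1893 / 19.2 = 98.594 N.

98.59 N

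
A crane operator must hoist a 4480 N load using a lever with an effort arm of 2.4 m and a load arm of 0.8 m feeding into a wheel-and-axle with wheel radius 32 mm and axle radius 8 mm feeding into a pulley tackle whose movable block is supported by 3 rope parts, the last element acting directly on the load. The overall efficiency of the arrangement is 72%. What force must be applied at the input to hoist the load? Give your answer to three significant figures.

173 N

Lever MA = effort arm / load arm = 2.4/0.8 = 3.
Wheel-and-axle MA = R/r = 32/8 = 4.
Block-and-tackle MA = number of supporting rope parts = 3.
Combined ideal MA = 3 × 4 × 3 = 36.
Actual MA = 36 × 0.72 = 25.92.
Effort = load / actual MA = 4480 / 25.92 = 172.84 N.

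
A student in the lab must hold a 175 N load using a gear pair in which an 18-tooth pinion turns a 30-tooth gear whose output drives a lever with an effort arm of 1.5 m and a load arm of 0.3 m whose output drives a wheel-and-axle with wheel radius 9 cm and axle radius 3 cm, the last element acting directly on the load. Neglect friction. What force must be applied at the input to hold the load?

7 N

Gear pair MA = 30/18 = 1.6667.
Lever MA = effort arm / load arm = 1.5/0.3 = 5.
Wheel-and-axle MA = R/r = 9/3 = 3.
Combined ideal MA = 1.6667 × 5 × 3 = 25.
Effort = load / MA = 175 / 25 = 7 N.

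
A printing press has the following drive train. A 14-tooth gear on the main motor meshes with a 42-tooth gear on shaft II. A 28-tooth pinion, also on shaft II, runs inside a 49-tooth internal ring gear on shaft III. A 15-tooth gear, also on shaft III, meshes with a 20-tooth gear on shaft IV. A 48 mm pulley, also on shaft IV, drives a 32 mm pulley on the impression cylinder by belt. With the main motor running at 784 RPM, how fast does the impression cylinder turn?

the main motor → shaft II (gear mesh, 42/14): 784 ÷ 3 = 261.33 RPM
shaft II → shaft III (internal gear, 49/28): 261.33 ÷ 1.75 = 149.33 RPM
shaft III → shaft IV (gear mesh, 20/15): 149.33 ÷ 1.3333 = 112 RPM
shaft IV → the impression cylinder (belt, 32/48): 112 ÷ 0.66667 = 168 RPM

168 RPM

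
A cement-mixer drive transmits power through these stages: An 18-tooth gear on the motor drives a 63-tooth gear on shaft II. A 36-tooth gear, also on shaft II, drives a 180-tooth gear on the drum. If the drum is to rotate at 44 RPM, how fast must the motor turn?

Overall ratio R = 3.5 × 5 = 17.5.
Required input speed = output speed × R = 44 × 17.5 = 770 RPM.

770 RPM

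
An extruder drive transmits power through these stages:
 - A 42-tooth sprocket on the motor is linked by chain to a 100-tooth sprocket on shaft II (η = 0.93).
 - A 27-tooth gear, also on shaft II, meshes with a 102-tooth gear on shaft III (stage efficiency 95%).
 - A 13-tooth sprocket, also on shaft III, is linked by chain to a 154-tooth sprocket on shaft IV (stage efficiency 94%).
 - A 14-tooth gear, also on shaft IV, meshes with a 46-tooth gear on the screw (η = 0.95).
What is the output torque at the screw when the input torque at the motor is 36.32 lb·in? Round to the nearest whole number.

10032 lb·in

Chain: ratio = 100/42 = 2.381; torque at shaft II = 36.32 × 2.381 × 0.93 = 80.423 lb·in.
Gear mesh: ratio = 102/27 = 3.7778; torque at shaft III = 80.423 × 3.7778 × 0.95 = 288.63 lb·in.
Chain: ratio = 154/13 = 11.846; torque at shaft IV = 288.63 × 11.846 × 0.94 = 3214 lb·in.
Gear mesh: ratio = 46/14 = 3.2857; torque at the screw = 3214 × 3.2857 × 0.95 = 10032 lb·in.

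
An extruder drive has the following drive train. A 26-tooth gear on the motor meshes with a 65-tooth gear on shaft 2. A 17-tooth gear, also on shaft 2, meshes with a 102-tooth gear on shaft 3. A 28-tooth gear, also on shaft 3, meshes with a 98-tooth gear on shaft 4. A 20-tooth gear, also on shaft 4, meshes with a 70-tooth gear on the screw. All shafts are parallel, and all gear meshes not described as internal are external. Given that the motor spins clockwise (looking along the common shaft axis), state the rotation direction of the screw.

the motor → shaft 2: external mesh, 1 reversal → CCW.
shaft 2 → shaft 3: external mesh, 1 reversal → CW.
shaft 3 → shaft 4: external mesh, 1 reversal → CCW.
shaft 4 → the screw: external mesh, 1 reversal → CW.
4 reversals in total — an even number — so the screw turns the same way as the motor.

clockwise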